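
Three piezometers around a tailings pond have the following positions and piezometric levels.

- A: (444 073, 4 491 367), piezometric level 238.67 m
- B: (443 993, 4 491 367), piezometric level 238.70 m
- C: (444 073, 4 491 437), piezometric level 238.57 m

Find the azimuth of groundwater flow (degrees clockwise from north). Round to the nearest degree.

015°

∂h/∂x = (238.70 − 238.67) / (443993 − 444073) = -0.0003750
∂h/∂y = (238.57 − 238.67) / (4491437 − 4491367) = -0.001429
Flow direction (−∇h) has components (+0.0003750 E, +0.001429 N).
Azimuth = atan2(E, N) = atan2(+0.0003750, +0.001429) = 14.7° ≈ 015°.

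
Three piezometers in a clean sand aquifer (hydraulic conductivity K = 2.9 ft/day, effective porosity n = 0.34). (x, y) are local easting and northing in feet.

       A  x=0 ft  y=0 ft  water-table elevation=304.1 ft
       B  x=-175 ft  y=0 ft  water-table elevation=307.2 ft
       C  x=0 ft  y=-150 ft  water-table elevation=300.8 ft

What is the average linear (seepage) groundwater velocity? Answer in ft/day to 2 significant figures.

0.24 ft/day

∂h/∂x = (307.2 − 304.1) / (-175 − 0) = -0.01771
∂h/∂y = (300.8 − 304.1) / (-150 − 0) = +0.02200
|∇h| = √(-0.01771² + 0.02200²) = 0.02824
Seepage velocity v = K·i/n = 2.9 × 0.02824 / 0.34 = 0.2409 ft/day.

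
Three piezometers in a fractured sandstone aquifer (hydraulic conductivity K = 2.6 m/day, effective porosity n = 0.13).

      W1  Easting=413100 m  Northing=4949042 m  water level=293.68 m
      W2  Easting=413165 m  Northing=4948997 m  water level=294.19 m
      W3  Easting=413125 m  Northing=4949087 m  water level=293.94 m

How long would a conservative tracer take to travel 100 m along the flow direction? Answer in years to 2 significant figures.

With h = a·x + b·y + c and W1 as origin, the differences give:
  65·a + (-45)·b = +0.51
  25·a + 45·b = +0.26
Eliminate b (×45 and ×(-45), subtract): 4050·a = 34.650 → a = ∂h/∂x = +0.008556
Back-substitute: b = ∂h/∂y = +0.001025.
|∇h| = √(0.008556² + 0.001025²) = 0.008617
Seepage velocity v = K·i/n = 2.6 × 0.008617 / 0.13 = 0.1723 m/day.
t = 100 / 0.1723 = 580.4 days = 1.59 years.

1.6 years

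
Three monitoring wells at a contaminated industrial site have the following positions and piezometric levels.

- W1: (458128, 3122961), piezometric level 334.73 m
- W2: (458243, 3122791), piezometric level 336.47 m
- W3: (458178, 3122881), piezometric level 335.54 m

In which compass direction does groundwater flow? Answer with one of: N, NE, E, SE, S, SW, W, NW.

Three-point gradient (reference W1): Δ to W2 = (115, -170, +1.74), Δ to W3 = (50, -80, +0.81).
∂h/∂x = +0.002143, ∂h/∂y = -0.008786 (det = -700).
Flow = −∇h = (-0.002143 east, +0.008786 north), which points north.

N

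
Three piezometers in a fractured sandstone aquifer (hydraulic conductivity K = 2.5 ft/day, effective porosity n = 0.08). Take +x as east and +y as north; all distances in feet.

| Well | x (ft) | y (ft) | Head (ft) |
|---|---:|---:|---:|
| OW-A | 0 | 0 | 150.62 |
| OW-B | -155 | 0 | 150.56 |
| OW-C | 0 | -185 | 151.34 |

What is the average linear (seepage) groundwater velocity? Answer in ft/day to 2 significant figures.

∂h/∂x = (150.56 − 150.62) / (-155 − 0) = +0.0003871
∂h/∂y = (151.34 − 150.62) / (-185 − 0) = -0.003892
|∇h| = √(0.0003871² + -0.003892²) = 0.003911
Seepage velocity v = K·i/n = 2.5 × 0.003911 / 0.08 = 0.1222 ft/day.

0.12 ft/day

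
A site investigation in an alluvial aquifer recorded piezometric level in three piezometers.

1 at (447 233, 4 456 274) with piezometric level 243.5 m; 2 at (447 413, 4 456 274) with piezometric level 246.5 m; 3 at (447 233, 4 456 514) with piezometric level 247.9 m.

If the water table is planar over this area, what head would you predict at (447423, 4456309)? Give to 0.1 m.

247.3 m

∂h/∂x = (246.5 − 243.5) / (447413 − 447233) = +0.01667
∂h/∂y = (247.9 − 243.5) / (4456514 − 4456274) = +0.01833
h(447423, 4456309) = 243.5 + (+0.01667)·(190) + (+0.01833)·(35) = 243.5 +3.167 +0.642 = 247.308 m.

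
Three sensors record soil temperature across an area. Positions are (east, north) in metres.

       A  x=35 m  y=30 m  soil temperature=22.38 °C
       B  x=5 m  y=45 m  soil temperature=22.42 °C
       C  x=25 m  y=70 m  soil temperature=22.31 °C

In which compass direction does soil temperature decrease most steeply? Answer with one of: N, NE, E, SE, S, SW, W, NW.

NE

Three-point gradient (reference A): Δ to B = (-30, 15, +0.04), Δ to C = (-10, 40, -0.07).
∂T/∂x = -0.002524, ∂T/∂y = -0.002381 (det = -1050).
Steepest decrease is along −∇f = (+0.002524 E, +0.002381 N) → northeast.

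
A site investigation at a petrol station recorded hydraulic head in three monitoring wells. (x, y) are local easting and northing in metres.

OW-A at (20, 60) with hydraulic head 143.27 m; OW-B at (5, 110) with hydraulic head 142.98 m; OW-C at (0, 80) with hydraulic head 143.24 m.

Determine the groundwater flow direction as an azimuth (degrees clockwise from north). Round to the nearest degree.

Differences from OW-A: to OW-B (Δx, Δy, Δh) = (-15, 50, -0.29); to OW-C = (-20, 20, -0.03).
Determinant of the coordinate differences = (-15)·20 − (-20)·50 = 700.
∂h/∂x = [(-0.29)·20 − (-0.03)·50] / 700 = -0.006143
∂h/∂y = [(-15)·(-0.03) − (-20)·(-0.29)] / 700 = -0.007643
Flow direction (−∇h) has components (+0.006143 E, +0.007643 N).
Azimuth = atan2(E, N) = atan2(+0.006143, +0.007643) = 38.8° ≈ 039°.

039°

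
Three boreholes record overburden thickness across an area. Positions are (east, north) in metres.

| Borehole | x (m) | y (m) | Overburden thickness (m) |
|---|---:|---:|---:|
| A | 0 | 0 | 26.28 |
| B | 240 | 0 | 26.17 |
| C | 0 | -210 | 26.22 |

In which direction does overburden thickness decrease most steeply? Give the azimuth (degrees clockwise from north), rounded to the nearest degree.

∂d/∂x = (26.17 − 26.28) / (240 − 0) = -0.0004583
∂d/∂y = (26.22 − 26.28) / (-210 − 0) = +0.0002857
Steepest decrease is along −∇f: components (+0.0004583 E, -0.0002857 N).
Azimuth = atan2(+0.0004583, -0.0002857) = 121.9° ≈ 122°.

122°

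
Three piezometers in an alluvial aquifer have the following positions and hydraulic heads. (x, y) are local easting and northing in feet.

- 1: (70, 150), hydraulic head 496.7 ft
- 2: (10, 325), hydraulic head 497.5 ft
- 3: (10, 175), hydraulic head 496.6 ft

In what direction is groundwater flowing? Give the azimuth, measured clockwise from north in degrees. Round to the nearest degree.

215°

Three-point gradient (reference 1): Δ to 2 = (-60, 175, +0.8), Δ to 3 = (-60, 25, -0.1).
∂h/∂x = +0.004167, ∂h/∂y = +0.006000 (det = 9000).
Flow direction (−∇h) has components (-0.004167 E, -0.006000 N).
Azimuth = atan2(E, N) = atan2(-0.004167, -0.006000) = 214.8° ≈ 215°.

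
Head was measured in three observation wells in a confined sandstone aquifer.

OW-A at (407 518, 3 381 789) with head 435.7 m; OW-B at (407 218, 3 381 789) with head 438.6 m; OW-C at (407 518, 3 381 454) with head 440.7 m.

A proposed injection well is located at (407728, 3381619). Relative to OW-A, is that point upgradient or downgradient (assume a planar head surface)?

∂h/∂x = (438.6 − 435.7) / (407218 − 407518) = -0.009667
∂h/∂y = (440.7 − 435.7) / (3381454 − 3381789) = -0.01493
Head at (407728, 3381619) = 435.7 + (-0.009667)·(210) + (-0.01493)·(-170) = 436.21 m.
That is higher than the 435.7 m at OW-A, so the point is upgradient.

upgradient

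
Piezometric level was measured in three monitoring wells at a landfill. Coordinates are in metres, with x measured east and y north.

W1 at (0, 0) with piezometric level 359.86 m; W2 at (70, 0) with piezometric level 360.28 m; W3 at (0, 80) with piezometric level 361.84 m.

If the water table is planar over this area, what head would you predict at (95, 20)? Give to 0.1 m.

∂h/∂x = (360.28 − 359.86) / (70 − 0) = +0.006000
∂h/∂y = (361.84 − 359.86) / (80 − 0) = +0.02475
h(95, 20) = 359.86 + (+0.006000)·(95) + (+0.02475)·(20) = 359.86 +0.570 +0.495 = 360.925 m.

360.9 m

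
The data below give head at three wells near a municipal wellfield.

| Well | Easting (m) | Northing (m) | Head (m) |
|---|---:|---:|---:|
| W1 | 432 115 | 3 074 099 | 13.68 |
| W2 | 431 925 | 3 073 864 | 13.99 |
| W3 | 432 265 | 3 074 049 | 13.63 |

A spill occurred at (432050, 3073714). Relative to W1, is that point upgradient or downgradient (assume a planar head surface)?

Differences from W1: to W2 (Δx, Δy, Δh) = (-190, -235, +0.31); to W3 = (150, -50, -0.05).
Determinant of the coordinate differences = (-190)·(-50) − 150·(-235) = 44750.
∂h/∂x = [(+0.31)·(-50) − (-0.05)·(-235)] / 44750 = -0.0006089
∂h/∂y = [(-190)·(-0.05) − 150·(+0.31)] / 44750 = -0.0008268
Head at (432050, 3073714) = 13.68 + (-0.0006089)·(-65) + (-0.0008268)·(-385) = 14.04 m.
That is higher than the 13.68 m at W1, so the point is upgradient.

upgradient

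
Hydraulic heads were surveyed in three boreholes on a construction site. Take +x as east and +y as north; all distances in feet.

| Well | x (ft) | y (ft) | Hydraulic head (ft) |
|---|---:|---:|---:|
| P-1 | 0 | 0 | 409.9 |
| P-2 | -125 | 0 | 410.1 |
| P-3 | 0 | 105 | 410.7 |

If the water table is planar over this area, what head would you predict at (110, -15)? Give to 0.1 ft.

∂h/∂x = (410.1 − 409.9) / (-125 − 0) = -0.001600
∂h/∂y = (410.7 − 409.9) / (105 − 0) = +0.007619
h(110, -15) = 409.9 + (-0.001600)·(110) + (+0.007619)·(-15) = 409.9 -0.176 -0.114 = 409.610 ft.

409.6 ft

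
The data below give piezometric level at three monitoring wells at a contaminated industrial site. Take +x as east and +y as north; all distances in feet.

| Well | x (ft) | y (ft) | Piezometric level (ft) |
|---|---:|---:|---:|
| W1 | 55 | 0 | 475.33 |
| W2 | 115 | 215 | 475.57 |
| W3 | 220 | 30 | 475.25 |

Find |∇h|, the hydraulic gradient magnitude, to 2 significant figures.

0.0015

Differences from W1: to W2 (Δx, Δy, Δh) = (60, 215, +0.24); to W3 = (165, 30, -0.08).
Solve a·Δx + b·Δy = Δh: det = 60·30 − 165·215 = -33675.
∂h/∂x = [(+0.24)·30 − (-0.08)·215] / -33675 = -0.0007246
∂h/∂y = [60·(-0.08) − 165·(+0.24)] / -33675 = +0.001318
|∇h| = √(-0.0007246² + 0.001318²) = 0.001504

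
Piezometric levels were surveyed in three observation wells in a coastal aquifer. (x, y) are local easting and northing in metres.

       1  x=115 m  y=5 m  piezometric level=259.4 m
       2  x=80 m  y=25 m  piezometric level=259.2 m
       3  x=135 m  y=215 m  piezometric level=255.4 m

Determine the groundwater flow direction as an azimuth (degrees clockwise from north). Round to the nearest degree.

015°

Three-point gradient (reference 1): Δ to 2 = (-35, 20, -0.2), Δ to 3 = (20, 210, -4.0).
∂h/∂x = -0.004903, ∂h/∂y = -0.01858 (det = -7750).
Flow direction (−∇h) has components (+0.004903 E, +0.01858 N).
Azimuth = atan2(E, N) = atan2(+0.004903, +0.01858) = 14.8° ≈ 015°.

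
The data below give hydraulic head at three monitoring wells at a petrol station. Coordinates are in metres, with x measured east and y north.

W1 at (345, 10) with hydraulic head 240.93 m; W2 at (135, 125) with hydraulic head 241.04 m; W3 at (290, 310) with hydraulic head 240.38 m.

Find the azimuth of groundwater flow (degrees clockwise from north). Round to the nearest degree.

With h = a·x + b·y + c and W1 as origin, the differences give:
  (-210)·a + 115·b = +0.11
  (-55)·a + 300·b = -0.55
Eliminate b (×300 and ×115, subtract): -56675·a = 96.250 → a = ∂h/∂x = -0.001698
Back-substitute: b = ∂h/∂y = -0.002145.
Flow direction (−∇h) has components (+0.001698 E, +0.002145 N).
Azimuth = atan2(E, N) = atan2(+0.001698, +0.002145) = 38.4° ≈ 038°.

038°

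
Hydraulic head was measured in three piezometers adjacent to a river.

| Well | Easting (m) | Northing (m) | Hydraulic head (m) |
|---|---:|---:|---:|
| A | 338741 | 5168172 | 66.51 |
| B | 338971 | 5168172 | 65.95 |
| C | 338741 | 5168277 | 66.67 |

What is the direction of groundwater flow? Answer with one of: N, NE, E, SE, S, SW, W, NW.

SE

∂h/∂x = (65.95 − 66.51) / (338971 − 338741) = -0.002435
∂h/∂y = (66.67 − 66.51) / (5168277 − 5168172) = +0.001524
Flow = −∇h = (+0.002435 east, -0.001524 north), which points southeast.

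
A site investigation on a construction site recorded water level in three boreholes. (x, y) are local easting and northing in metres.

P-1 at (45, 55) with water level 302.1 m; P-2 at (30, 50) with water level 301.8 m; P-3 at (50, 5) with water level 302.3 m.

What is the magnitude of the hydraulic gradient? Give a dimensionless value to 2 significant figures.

0.021

Three-point gradient (reference P-1): Δ to P-2 = (-15, -5, -0.3), Δ to P-3 = (5, -50, +0.2).
∂h/∂x = +0.02065, ∂h/∂y = -0.001935 (det = 775).
|∇h| = √(0.02065² + -0.001935²) = 0.02074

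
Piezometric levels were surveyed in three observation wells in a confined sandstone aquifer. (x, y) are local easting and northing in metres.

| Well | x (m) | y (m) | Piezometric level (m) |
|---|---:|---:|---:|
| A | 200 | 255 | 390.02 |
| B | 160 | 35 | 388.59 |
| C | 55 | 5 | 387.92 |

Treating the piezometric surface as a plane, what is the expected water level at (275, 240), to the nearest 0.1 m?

390.3 m

Differences from A: to B (Δx, Δy, Δh) = (-40, -220, -1.43); to C = (-145, -250, -2.10).
Solve a·Δx + b·Δy = Δh: det = (-40)·(-250) − (-145)·(-220) = -21900.
∂h/∂x = [(-1.43)·(-250) − (-2.10)·(-220)] / -21900 = +0.004772
∂h/∂y = [(-40)·(-2.10) − (-145)·(-1.43)] / -21900 = +0.005632
h(275, 240) = 390.02 + (+0.004772)·(75) + (+0.005632)·(-15) = 390.02 +0.358 -0.084 = 390.293 m.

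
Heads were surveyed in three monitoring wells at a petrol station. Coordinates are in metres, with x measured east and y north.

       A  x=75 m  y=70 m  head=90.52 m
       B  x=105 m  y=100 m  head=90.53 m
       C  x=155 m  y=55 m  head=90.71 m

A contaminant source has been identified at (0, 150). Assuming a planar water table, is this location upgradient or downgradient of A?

Three-point gradient (reference A): Δ to B = (30, 30, +0.01), Δ to C = (80, -15, +0.19).
∂h/∂x = +0.002053, ∂h/∂y = -0.001719 (det = -2850).
Head at (0, 150) = 90.52 + (+0.002053)·(-75) + (-0.001719)·(80) = 90.23 m.
That is lower than the 90.52 m at A, so the point is downgradient.

downgradient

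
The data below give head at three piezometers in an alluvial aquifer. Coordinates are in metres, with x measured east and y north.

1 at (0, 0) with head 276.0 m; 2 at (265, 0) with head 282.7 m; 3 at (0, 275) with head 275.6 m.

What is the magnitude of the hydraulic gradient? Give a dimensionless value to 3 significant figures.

∂h/∂x = (282.7 − 276.0) / (265 − 0) = +0.02528
∂h/∂y = (275.6 − 276.0) / (275 − 0) = -0.001455
|∇h| = √(0.02528² + -0.001455²) = 0.02532

0.0253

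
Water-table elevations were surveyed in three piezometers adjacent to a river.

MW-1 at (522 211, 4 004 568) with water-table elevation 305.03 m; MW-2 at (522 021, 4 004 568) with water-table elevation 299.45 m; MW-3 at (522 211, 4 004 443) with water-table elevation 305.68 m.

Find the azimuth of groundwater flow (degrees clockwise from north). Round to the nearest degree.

280°

∂h/∂x = (299.45 − 305.03) / (522021 − 522211) = +0.02937
∂h/∂y = (305.68 − 305.03) / (4004443 − 4004568) = -0.005200
Flow direction (−∇h) has components (-0.02937 E, +0.005200 N).
Azimuth = atan2(E, N) = atan2(-0.02937, +0.005200) = 280.0° ≈ 280°.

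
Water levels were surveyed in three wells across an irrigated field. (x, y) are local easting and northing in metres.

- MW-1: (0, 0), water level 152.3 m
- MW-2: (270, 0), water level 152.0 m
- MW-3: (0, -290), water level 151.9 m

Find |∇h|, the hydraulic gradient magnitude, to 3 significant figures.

∂h/∂x = (152.0 − 152.3) / (270 − 0) = -0.001111
∂h/∂y = (151.9 − 152.3) / (-290 − 0) = +0.001379
|∇h| = √(-0.001111² + 0.001379²) = 0.001771

0.00177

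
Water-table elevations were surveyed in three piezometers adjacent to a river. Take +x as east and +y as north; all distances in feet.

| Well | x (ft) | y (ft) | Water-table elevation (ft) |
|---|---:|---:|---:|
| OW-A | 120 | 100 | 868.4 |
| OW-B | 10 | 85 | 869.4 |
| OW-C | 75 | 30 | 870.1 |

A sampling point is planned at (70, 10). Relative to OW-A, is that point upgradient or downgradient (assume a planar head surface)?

upgradient

With h = a·x + b·y + c and OW-A as origin, the differences give:
  (-110)·a + (-15)·b = +1.0
  (-45)·a + (-70)·b = +1.7
Eliminate b (×(-70) and ×(-15), subtract): 7025·a = -44.50 → a = ∂h/∂x = -0.006335
Back-substitute: b = ∂h/∂y = -0.02021.
Head at (70, 10) = 868.4 + (-0.006335)·(-50) + (-0.02021)·(-90) = 870.54 ft.
That is higher than the 868.4 ft at OW-A, so the point is upgradient.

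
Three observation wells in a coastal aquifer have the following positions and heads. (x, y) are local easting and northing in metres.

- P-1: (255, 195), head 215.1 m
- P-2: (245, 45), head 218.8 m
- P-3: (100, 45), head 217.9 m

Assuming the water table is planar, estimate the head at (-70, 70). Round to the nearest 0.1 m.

Three-point gradient (reference P-1): Δ to P-2 = (-10, -150, +3.7), Δ to P-3 = (-155, -150, +2.8).
∂h/∂x = +0.006207, ∂h/∂y = -0.02508 (det = -21750).
h(-70, 70) = 215.1 + (+0.006207)·(-325) + (-0.02508)·(-125) = 215.1 -2.017 +3.135 = 216.218 m.

216.2 m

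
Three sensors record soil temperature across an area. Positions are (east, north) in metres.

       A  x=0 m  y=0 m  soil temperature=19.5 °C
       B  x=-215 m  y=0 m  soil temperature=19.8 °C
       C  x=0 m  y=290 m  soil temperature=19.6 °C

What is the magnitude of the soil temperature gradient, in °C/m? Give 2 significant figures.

∂T/∂x = (19.8 − 19.5) / (-215 − 0) = -0.001395
∂T/∂y = (19.6 − 19.5) / (290 − 0) = +0.0003448
|∇f| = √(-0.001395² + 0.0003448²) = 0.001437 °C/m

0.0014 °C/m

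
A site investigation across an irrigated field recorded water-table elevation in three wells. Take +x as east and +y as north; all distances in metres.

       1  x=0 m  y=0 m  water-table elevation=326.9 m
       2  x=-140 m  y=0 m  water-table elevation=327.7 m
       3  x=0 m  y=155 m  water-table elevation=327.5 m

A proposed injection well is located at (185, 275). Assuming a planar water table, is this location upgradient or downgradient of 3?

downgradient

∂h/∂x = (327.7 − 326.9) / (-140 − 0) = -0.005714
∂h/∂y = (327.5 − 326.9) / (155 − 0) = +0.003871
Head at (185, 275) = 326.9 + (-0.005714)·(185) + (+0.003871)·(275) = 326.91 m.
That is lower than the 327.5 m at 3, so the point is downgradient.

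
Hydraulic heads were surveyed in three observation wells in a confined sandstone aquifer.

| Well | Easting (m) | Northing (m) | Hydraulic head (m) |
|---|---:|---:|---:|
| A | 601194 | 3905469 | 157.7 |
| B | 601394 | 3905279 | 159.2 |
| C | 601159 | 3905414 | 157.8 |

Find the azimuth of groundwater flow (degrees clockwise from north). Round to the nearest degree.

319°

Three-point gradient (reference A): Δ to B = (200, -190, +1.5), Δ to C = (-35, -55, +0.1).
∂h/∂x = +0.003598, ∂h/∂y = -0.004108 (det = -17650).
Flow direction (−∇h) has components (-0.003598 E, +0.004108 N).
Azimuth = atan2(E, N) = atan2(-0.003598, +0.004108) = 318.8° ≈ 319°.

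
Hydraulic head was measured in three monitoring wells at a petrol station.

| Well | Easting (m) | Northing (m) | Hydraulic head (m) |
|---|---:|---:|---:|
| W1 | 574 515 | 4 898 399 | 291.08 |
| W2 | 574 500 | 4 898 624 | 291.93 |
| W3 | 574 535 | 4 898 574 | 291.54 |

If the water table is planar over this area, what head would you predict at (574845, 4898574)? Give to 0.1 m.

289.6 m

Taking W1 as reference: W2−W1 = (-15, 225, +0.85); W3−W1 = (20, 175, +0.46).
Determinant of the coordinate differences = (-15)·175 − 20·225 = -7125.
∂h/∂x = [(+0.85)·175 − (+0.46)·225] / -7125 = -0.006351
∂h/∂y = [(-15)·(+0.46) − 20·(+0.85)] / -7125 = +0.003354
h(574845, 4898574) = 291.08 + (-0.006351)·(330) + (+0.003354)·(175) = 291.08 -2.096 +0.587 = 289.571 m.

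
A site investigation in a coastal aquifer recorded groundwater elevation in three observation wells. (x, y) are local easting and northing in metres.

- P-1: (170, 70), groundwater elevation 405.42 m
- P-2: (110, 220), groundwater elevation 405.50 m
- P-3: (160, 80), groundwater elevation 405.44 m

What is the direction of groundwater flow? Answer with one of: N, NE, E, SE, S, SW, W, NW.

E

Taking P-1 as reference: P-2−P-1 = (-60, 150, +0.08); P-3−P-1 = (-10, 10, +0.02).
Solve a·Δx + b·Δy = Δh: det = (-60)·10 − (-10)·150 = 900.
∂h/∂x = [(+0.08)·10 − (+0.02)·150] / 900 = -0.002444
∂h/∂y = [(-60)·(+0.02) − (-10)·(+0.08)] / 900 = -0.0004444
Flow = −∇h = (+0.002444 east, +0.0004444 north), which points east.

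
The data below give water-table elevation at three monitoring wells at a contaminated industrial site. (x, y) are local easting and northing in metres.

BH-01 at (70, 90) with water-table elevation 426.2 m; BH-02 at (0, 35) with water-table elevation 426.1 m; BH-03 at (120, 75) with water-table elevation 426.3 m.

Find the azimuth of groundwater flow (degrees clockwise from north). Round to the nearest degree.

Differences from BH-01: to BH-02 (Δx, Δy, Δh) = (-70, -55, -0.1); to BH-03 = (50, -15, +0.1).
Determinant of the coordinate differences = (-70)·(-15) − 50·(-55) = 3800.
∂h/∂x = [(-0.1)·(-15) − (+0.1)·(-55)] / 3800 = +0.001842
∂h/∂y = [(-70)·(+0.1) − 50·(-0.1)] / 3800 = -0.0005263
Flow direction (−∇h) has components (-0.001842 E, +0.0005263 N).
Azimuth = atan2(E, N) = atan2(-0.001842, +0.0005263) = 285.9° ≈ 286°.

286°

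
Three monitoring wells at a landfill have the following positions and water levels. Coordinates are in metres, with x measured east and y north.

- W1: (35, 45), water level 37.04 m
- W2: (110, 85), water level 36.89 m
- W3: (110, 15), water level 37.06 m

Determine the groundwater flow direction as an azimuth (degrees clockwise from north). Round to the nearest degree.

016°

Three-point gradient (reference W1): Δ to W2 = (75, 40, -0.15), Δ to W3 = (75, -30, +0.02).
∂h/∂x = -0.0007048, ∂h/∂y = -0.002429 (det = -5250).
Flow direction (−∇h) has components (+0.0007048 E, +0.002429 N).
Azimuth = atan2(E, N) = atan2(+0.0007048, +0.002429) = 16.2° ≈ 016°.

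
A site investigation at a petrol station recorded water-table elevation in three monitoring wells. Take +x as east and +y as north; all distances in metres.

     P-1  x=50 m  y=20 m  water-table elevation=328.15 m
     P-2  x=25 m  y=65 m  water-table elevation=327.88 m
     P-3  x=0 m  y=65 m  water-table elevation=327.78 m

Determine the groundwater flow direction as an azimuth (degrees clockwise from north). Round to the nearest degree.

Taking P-1 as reference: P-2−P-1 = (-25, 45, -0.27); P-3−P-1 = (-50, 45, -0.37).
Determinant of the coordinate differences = (-25)·45 − (-50)·45 = 1125.
∂h/∂x = [(-0.27)·45 − (-0.37)·45] / 1125 = +0.004000
∂h/∂y = [(-25)·(-0.37) − (-50)·(-0.27)] / 1125 = -0.003778
Flow direction (−∇h) has components (-0.004000 E, +0.003778 N).
Azimuth = atan2(E, N) = atan2(-0.004000, +0.003778) = 313.4° ≈ 313°.

313°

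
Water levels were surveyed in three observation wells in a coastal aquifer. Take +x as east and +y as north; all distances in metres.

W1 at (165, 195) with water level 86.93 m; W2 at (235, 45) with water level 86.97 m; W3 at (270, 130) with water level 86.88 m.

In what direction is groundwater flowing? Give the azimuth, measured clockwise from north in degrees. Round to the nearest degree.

With h = a·x + b·y + c and W1 as origin, the differences give:
  70·a + (-150)·b = +0.04
  105·a + (-65)·b = -0.05
Eliminate b (×(-65) and ×(-150), subtract): 11200·a = -10.100 → a = ∂h/∂x = -0.0009018
Back-substitute: b = ∂h/∂y = -0.0006875.
Flow direction (−∇h) has components (+0.0009018 E, +0.0006875 N).
Azimuth = atan2(E, N) = atan2(+0.0009018, +0.0006875) = 52.7° ≈ 053°.

053°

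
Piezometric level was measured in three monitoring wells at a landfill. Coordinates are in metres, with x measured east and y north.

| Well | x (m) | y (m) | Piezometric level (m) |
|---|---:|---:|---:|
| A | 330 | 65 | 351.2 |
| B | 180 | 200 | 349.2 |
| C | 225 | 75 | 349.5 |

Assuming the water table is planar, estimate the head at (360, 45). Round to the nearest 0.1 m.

351.6 m

Taking A as reference: B−A = (-150, 135, -2.0); C−A = (-105, 10, -1.7).
Determinant of the coordinate differences = (-150)·10 − (-105)·135 = 12675.
∂h/∂x = [(-2.0)·10 − (-1.7)·135] / 12675 = +0.01653
∂h/∂y = [(-150)·(-1.7) − (-105)·(-2.0)] / 12675 = +0.003550
h(360, 45) = 351.2 + (+0.01653)·(30) + (+0.003550)·(-20) = 351.2 +0.496 -0.071 = 351.625 m.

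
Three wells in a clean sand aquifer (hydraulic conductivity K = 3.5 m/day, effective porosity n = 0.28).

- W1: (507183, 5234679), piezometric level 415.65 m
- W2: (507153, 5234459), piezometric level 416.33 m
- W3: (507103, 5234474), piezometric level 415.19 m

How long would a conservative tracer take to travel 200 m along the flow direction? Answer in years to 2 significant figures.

With h = a·x + b·y + c and W1 as origin, the differences give:
  (-30)·a + (-220)·b = +0.68
  (-80)·a + (-205)·b = -0.46
Eliminate b (×(-205) and ×(-220), subtract): -11450·a = -240.600 → a = ∂h/∂x = +0.02101
Back-substitute: b = ∂h/∂y = -0.005956.
|∇h| = √(0.02101² + -0.005956²) = 0.02184
Seepage velocity v = K·i/n = 3.5 × 0.02184 / 0.28 = 0.273 m/day.
t = 200 / 0.273 = 732.6 days = 2.01 years.

2.0 years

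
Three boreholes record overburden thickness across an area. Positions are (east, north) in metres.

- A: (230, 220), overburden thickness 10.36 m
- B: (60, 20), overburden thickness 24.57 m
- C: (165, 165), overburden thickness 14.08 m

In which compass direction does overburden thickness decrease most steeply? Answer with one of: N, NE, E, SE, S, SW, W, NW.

Taking A as reference: B−A = (-170, -200, +14.21); C−A = (-65, -55, +3.72).
Solve a·Δx + b·Δy = Δd: det = (-170)·(-55) − (-65)·(-200) = -3650.
∂d/∂x = [(+14.21)·(-55) − (+3.72)·(-200)] / -3650 = +0.01029
∂d/∂y = [(-170)·(+3.72) − (-65)·(+14.21)] / -3650 = -0.07979
Steepest decrease is along −∇f = (-0.01029 E, +0.07979 N) → north.

N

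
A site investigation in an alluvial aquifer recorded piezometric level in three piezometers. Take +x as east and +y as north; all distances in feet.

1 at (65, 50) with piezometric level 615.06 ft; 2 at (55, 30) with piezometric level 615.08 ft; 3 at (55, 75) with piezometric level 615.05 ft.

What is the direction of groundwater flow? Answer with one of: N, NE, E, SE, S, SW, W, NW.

NE

Taking 1 as reference: 2−1 = (-10, -20, +0.02); 3−1 = (-10, 25, -0.01).
Solve a·Δx + b·Δy = Δh: det = (-10)·25 − (-10)·(-20) = -450.
∂h/∂x = [(+0.02)·25 − (-0.01)·(-20)] / -450 = -0.0006667
∂h/∂y = [(-10)·(-0.01) − (-10)·(+0.02)] / -450 = -0.0006667
Flow = −∇h = (+0.0006667 east, +0.0006667 north), which points northeast.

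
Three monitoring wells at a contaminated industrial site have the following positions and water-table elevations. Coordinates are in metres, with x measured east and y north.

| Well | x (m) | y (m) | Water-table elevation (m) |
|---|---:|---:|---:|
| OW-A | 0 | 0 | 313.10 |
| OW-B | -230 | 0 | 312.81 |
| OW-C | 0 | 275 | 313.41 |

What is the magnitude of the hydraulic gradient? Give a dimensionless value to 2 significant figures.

∂h/∂x = (312.81 − 313.10) / (-230 − 0) = +0.001261
∂h/∂y = (313.41 − 313.10) / (275 − 0) = +0.001127
|∇h| = √(0.001261² + 0.001127²) = 0.001691

0.0017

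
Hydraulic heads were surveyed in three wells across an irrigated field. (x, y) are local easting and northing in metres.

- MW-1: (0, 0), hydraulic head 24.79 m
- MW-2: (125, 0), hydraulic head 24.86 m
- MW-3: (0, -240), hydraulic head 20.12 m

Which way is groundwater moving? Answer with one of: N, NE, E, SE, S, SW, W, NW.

S

∂h/∂x = (24.86 − 24.79) / (125 − 0) = +0.0005600
∂h/∂y = (20.12 − 24.79) / (-240 − 0) = +0.01946
Flow = −∇h = (-0.0005600 east, -0.01946 north), which points south.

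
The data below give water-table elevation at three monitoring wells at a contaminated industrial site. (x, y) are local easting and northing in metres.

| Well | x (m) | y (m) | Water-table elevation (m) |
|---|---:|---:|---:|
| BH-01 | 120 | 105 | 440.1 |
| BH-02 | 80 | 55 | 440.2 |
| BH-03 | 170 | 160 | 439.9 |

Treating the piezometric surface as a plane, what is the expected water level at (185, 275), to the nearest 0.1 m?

Differences from BH-01: to BH-02 (Δx, Δy, Δh) = (-40, -50, +0.1); to BH-03 = (50, 55, -0.2).
Solve a·Δx + b·Δy = Δh: det = (-40)·55 − 50·(-50) = 300.
∂h/∂x = [(+0.1)·55 − (-0.2)·(-50)] / 300 = -0.01500
∂h/∂y = [(-40)·(-0.2) − 50·(+0.1)] / 300 = +0.01000
h(185, 275) = 440.1 + (-0.01500)·(65) + (+0.01000)·(170) = 440.1 -0.975 +1.700 = 440.825 m.

440.8 m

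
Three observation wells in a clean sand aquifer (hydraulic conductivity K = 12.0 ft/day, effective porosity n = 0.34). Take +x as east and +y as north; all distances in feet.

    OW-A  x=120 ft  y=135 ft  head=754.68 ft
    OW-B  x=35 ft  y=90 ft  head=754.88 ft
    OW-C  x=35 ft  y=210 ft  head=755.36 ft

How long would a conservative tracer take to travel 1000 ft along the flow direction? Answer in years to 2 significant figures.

Taking OW-A as reference: OW-B−OW-A = (-85, -45, +0.20); OW-C−OW-A = (-85, 75, +0.68).
Determinant of the coordinate differences = (-85)·75 − (-85)·(-45) = -10200.
∂h/∂x = [(+0.20)·75 − (+0.68)·(-45)] / -10200 = -0.004471
∂h/∂y = [(-85)·(+0.68) − (-85)·(+0.20)] / -10200 = +0.004000
|∇h| = √(-0.004471² + 0.004000²) = 0.005999
Seepage velocity v = K·i/n = 12.0 × 0.005999 / 0.34 = 0.2117 ft/day.
t = 1000 / 0.2117 = 4724 days = 12.9 years.

13 years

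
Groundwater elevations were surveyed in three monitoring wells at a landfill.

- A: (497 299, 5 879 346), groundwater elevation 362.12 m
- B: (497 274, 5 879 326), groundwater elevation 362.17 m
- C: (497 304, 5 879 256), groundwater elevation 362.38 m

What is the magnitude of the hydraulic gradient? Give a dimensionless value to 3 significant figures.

Taking A as reference: B−A = (-25, -20, +0.05); C−A = (5, -90, +0.26).
Solve a·Δx + b·Δy = Δh: det = (-25)·(-90) − 5·(-20) = 2350.
∂h/∂x = [(+0.05)·(-90) − (+0.26)·(-20)] / 2350 = +0.0002979
∂h/∂y = [(-25)·(+0.26) − 5·(+0.05)] / 2350 = -0.002872
|∇h| = √(0.0002979² + -0.002872²) = 0.002887

0.00289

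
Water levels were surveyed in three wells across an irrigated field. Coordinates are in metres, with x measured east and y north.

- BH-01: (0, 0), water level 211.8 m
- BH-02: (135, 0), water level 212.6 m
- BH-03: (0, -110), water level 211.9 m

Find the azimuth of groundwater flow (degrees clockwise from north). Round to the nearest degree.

279°

∂h/∂x = (212.6 − 211.8) / (135 − 0) = +0.005926
∂h/∂y = (211.9 − 211.8) / (-110 − 0) = -0.0009091
Flow direction (−∇h) has components (-0.005926 E, +0.0009091 N).
Azimuth = atan2(E, N) = atan2(-0.005926, +0.0009091) = 278.7° ≈ 279°.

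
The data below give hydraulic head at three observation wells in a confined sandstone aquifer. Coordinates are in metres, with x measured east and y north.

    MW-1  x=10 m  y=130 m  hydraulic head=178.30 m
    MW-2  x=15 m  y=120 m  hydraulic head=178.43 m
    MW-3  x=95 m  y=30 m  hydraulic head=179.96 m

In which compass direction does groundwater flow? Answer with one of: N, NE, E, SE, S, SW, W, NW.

Taking MW-1 as reference: MW-2−MW-1 = (5, -10, +0.13); MW-3−MW-1 = (85, -100, +1.66).
Determinant of the coordinate differences = 5·(-100) − 85·(-10) = 350.
∂h/∂x = [(+0.13)·(-100) − (+1.66)·(-10)] / 350 = +0.01029
∂h/∂y = [5·(+1.66) − 85·(+0.13)] / 350 = -0.007857
Flow = −∇h = (-0.01029 east, +0.007857 north), which points northwest.

NW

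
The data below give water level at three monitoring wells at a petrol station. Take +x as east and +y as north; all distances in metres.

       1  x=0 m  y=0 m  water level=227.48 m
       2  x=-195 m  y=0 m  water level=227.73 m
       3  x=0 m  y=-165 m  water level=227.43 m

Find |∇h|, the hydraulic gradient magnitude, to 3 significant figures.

0.00132

∂h/∂x = (227.73 − 227.48) / (-195 − 0) = -0.001282
∂h/∂y = (227.43 − 227.48) / (-165 − 0) = +0.0003030
|∇h| = √(-0.001282² + 0.0003030²) = 0.001317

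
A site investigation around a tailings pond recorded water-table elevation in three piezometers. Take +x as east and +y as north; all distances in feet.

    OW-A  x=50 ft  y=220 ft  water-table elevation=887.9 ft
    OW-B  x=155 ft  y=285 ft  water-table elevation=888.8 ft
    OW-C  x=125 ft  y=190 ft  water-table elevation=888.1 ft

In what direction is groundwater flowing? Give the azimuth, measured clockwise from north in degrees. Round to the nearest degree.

With h = a·x + b·y + c and OW-A as origin, the differences give:
  105·a + 65·b = +0.9
  75·a + (-30)·b = +0.2
Eliminate b (×(-30) and ×65, subtract): -8025·a = -40.00 → a = ∂h/∂x = +0.004984
Back-substitute: b = ∂h/∂y = +0.005794.
Flow direction (−∇h) has components (-0.004984 E, -0.005794 N).
Azimuth = atan2(E, N) = atan2(-0.004984, -0.005794) = 220.7° ≈ 221°.

221°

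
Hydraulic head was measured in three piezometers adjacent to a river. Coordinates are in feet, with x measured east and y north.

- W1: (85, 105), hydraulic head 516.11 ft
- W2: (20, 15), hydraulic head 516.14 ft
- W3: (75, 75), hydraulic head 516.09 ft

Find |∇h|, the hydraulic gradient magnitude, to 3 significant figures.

0.00299

Differences from W1: to W2 (Δx, Δy, Δh) = (-65, -90, +0.03); to W3 = (-10, -30, -0.02).
Solve a·Δx + b·Δy = Δh: det = (-65)·(-30) − (-10)·(-90) = 1050.
∂h/∂x = [(+0.03)·(-30) − (-0.02)·(-90)] / 1050 = -0.002571
∂h/∂y = [(-65)·(-0.02) − (-10)·(+0.03)] / 1050 = +0.001524
|∇h| = √(-0.002571² + 0.001524²) = 0.002989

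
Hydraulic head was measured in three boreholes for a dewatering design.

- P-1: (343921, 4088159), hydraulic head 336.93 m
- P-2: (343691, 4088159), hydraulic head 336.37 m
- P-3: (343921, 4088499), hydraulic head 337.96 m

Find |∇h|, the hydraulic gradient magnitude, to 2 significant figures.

∂h/∂x = (336.37 − 336.93) / (343691 − 343921) = +0.002435
∂h/∂y = (337.96 − 336.93) / (4088499 − 4088159) = +0.003029
|∇h| = √(0.002435² + 0.003029²) = 0.003886

0.0039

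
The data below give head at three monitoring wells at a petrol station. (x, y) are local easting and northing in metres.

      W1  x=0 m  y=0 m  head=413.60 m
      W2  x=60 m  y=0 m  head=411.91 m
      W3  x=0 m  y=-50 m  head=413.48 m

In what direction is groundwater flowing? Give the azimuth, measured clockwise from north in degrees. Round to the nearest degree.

∂h/∂x = (411.91 − 413.60) / (60 − 0) = -0.02817
∂h/∂y = (413.48 − 413.60) / (-50 − 0) = +0.002400
Flow direction (−∇h) has components (+0.02817 E, -0.002400 N).
Azimuth = atan2(E, N) = atan2(+0.02817, -0.002400) = 94.9° ≈ 095°.

095°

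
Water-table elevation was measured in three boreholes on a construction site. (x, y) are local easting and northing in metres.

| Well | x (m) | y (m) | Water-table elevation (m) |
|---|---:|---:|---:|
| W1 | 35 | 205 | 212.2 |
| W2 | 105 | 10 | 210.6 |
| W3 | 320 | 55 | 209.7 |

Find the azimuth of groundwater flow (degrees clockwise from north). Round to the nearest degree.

With h = a·x + b·y + c and W1 as origin, the differences give:
  70·a + (-195)·b = -1.6
  285·a + (-150)·b = -2.5
Eliminate b (×(-150) and ×(-195), subtract): 45075·a = -247.50 → a = ∂h/∂x = -0.005491
Back-substitute: b = ∂h/∂y = +0.006234.
Flow direction (−∇h) has components (+0.005491 E, -0.006234 N).
Azimuth = atan2(E, N) = atan2(+0.005491, -0.006234) = 138.6° ≈ 139°.

139°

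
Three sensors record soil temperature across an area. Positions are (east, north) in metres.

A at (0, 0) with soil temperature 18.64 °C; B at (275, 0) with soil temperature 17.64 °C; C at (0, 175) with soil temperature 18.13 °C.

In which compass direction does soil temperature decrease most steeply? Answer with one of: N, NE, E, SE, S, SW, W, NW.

∂T/∂x = (17.64 − 18.64) / (275 − 0) = -0.003636
∂T/∂y = (18.13 − 18.64) / (175 − 0) = -0.002914
Steepest decrease is along −∇f = (+0.003636 E, +0.002914 N) → northeast.

NE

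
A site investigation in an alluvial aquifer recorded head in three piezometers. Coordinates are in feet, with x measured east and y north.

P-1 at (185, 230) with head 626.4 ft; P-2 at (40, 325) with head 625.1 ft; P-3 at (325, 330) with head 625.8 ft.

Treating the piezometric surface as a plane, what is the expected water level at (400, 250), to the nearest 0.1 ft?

With h = a·x + b·y + c and P-1 as origin, the differences give:
  (-145)·a + 95·b = -1.3
  140·a + 100·b = -0.6
Eliminate b (×100 and ×95, subtract): -27800·a = -73.00 → a = ∂h/∂x = +0.002626
Back-substitute: b = ∂h/∂y = -0.009676.
h(400, 250) = 626.4 + (+0.002626)·(215) + (-0.009676)·(20) = 626.4 +0.565 -0.194 = 626.771 ft.

626.8 ft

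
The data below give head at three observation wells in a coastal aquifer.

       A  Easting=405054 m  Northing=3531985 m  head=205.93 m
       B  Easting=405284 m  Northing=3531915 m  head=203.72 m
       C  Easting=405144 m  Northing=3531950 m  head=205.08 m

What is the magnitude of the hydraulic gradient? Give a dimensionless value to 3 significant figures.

Taking A as reference: B−A = (230, -70, -2.21); C−A = (90, -35, -0.85).
Solve a·Δx + b·Δy = Δh: det = 230·(-35) − 90·(-70) = -1750.
∂h/∂x = [(-2.21)·(-35) − (-0.85)·(-70)] / -1750 = -0.01020
∂h/∂y = [230·(-0.85) − 90·(-2.21)] / -1750 = -0.001943
|∇h| = √(-0.01020² + -0.001943²) = 0.01038

0.0104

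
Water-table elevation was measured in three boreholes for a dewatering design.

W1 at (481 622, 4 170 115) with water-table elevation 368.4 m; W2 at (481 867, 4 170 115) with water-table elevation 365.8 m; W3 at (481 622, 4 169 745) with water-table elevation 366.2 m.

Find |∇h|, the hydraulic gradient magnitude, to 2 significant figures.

0.012

∂h/∂x = (365.8 − 368.4) / (481867 − 481622) = -0.01061
∂h/∂y = (366.2 − 368.4) / (4169745 − 4170115) = +0.005946
|∇h| = √(-0.01061² + 0.005946²) = 0.01216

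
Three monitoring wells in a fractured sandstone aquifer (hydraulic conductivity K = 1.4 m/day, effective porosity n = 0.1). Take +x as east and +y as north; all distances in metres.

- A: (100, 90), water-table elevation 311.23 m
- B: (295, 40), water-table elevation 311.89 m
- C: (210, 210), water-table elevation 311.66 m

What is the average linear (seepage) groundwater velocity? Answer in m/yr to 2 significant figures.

18 m/yr

With h = a·x + b·y + c and A as origin, the differences give:
  195·a + (-50)·b = +0.66
  110·a + 120·b = +0.43
Eliminate b (×120 and ×(-50), subtract): 28900·a = 100.700 → a = ∂h/∂x = +0.003484
Back-substitute: b = ∂h/∂y = +0.0003893.
|∇h| = √(0.003484² + 0.0003893²) = 0.003506
Seepage velocity v = K·i/n = 1.4 × 0.003506 / 0.1 = 0.04908 m/day = 17.93 m/yr.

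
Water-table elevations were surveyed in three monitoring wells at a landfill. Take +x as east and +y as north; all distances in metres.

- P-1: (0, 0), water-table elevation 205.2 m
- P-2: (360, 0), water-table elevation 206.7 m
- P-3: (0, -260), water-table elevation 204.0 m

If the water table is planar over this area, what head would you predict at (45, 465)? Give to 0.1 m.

∂h/∂x = (206.7 − 205.2) / (360 − 0) = +0.004167
∂h/∂y = (204.0 − 205.2) / (-260 − 0) = +0.004615
h(45, 465) = 205.2 + (+0.004167)·(45) + (+0.004615)·(465) = 205.2 +0.188 +2.146 = 207.534 m.

207.5 m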